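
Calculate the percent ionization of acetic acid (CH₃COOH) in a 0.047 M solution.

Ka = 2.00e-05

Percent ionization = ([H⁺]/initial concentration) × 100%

Using Ka equilibrium: x² + Ka×x - Ka×C = 0. Solving: [H⁺] = 9.5959e-04. Percent = (9.5959e-04/0.047) × 100

Percent ionization = 2.04%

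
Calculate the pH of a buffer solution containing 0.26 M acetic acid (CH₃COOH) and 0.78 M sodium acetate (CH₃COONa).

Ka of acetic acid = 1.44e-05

pKa = -log(1.44e-05) = 4.84. pH = pKa + log([A⁻]/[HA]) = 4.84 + log(0.78/0.26)

pH = 5.32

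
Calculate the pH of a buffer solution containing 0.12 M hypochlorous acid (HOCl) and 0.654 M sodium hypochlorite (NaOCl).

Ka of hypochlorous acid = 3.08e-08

pKa = -log(3.08e-08) = 7.51. pH = pKa + log([A⁻]/[HA]) = 7.51 + log(0.654/0.12)

pH = 8.25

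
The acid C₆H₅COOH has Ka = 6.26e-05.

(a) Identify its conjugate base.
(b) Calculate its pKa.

(a) The conjugate base is formed by removing one H⁺ from C₆H₅COOH, giving C₆H₅COO⁻. (b) pKa = -log(Ka) = -log(6.26e-05) = 4.20.

Conjugate base: C₆H₅COO⁻; pK_a = 4.20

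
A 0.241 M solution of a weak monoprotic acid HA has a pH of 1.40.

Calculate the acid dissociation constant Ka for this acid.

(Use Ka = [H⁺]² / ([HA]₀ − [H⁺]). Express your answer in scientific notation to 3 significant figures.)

[H⁺] = 10^(−pH) = 10^(−1.40) = 3.981e-02 M. For HA ⇌ H⁺ + A⁻, Ka = [H⁺][A⁻]/[HA] = [H⁺]² / ([HA]₀ − [H⁺]) = (3.981e-02)² / (0.241 − 3.981e-02) = 7.88e-03.

K_a = 7.88e-03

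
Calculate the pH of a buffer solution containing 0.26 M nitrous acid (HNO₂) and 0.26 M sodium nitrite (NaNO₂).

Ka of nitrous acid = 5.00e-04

pKa = -log(5.00e-04) = 3.30. pH = pKa + log([A⁻]/[HA]) = 3.30 + log(0.26/0.26)

pH = 3.30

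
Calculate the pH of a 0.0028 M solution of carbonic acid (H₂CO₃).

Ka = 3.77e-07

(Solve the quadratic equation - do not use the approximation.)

x² + Ka×x - Ka×C = 0. Using quadratic formula: [H⁺] = 3.2302e-05

pH = 4.49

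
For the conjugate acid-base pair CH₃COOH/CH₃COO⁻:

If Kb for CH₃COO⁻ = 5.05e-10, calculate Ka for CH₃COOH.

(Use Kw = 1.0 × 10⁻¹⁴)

For a conjugate pair Ka × Kb = Kw, so Ka = Kw/Kb = 1.0 × 10⁻¹⁴ / 5.05e-10 = 1.98e-05.

K_a = 1.98e-05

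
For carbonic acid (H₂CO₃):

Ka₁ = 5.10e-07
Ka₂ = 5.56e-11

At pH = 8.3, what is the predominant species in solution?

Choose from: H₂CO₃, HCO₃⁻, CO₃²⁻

pKa₁ = 6.29, pKa₂ = 10.25. For a polyprotic acid the predominant species crosses at each pKa: below pKa_n the protonated form dominates, above it the deprotonated form does. At pH = 8.3, the predominant species is HCO₃⁻.

HCO₃⁻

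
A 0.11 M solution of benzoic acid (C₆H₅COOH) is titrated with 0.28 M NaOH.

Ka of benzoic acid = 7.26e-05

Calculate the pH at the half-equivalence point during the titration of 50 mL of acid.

At half-equivalence [HA] = [A⁻], so Henderson-Hasselbalch gives pH = pKa = -log(7.26e-05) = 4.14.

pH = pKa = 4.14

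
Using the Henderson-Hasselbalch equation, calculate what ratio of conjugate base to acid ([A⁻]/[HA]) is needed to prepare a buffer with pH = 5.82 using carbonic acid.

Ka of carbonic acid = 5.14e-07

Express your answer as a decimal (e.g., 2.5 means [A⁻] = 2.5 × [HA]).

pKa = -log(5.14e-07) = 6.2890. pH = pKa + log([A⁻]/[HA]), so log([A⁻]/[HA]) = pH − pKa = 5.82 − 6.2890 = -0.4690. [A⁻]/[HA] = 10^(-0.4690) = 0.340

[A⁻]/[HA] = 0.340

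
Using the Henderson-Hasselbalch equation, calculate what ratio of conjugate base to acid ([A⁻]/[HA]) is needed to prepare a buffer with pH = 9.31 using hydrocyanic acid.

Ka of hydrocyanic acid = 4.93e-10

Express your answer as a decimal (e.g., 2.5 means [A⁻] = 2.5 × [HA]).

pKa = -log(4.93e-10) = 9.3072. pH = pKa + log([A⁻]/[HA]), so log([A⁻]/[HA]) = pH − pKa = 9.31 − 9.3072 = 0.0028. [A⁻]/[HA] = 10^(0.0028) = 1.01

[A⁻]/[HA] = 1.01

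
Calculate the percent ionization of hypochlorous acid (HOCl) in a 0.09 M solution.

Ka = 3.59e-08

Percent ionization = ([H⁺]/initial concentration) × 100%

Using Ka equilibrium: x² + Ka×x - Ka×C = 0. Solving: [H⁺] = 5.6824e-05. Percent = (5.6824e-05/0.09) × 100

Percent ionization = 0.0631%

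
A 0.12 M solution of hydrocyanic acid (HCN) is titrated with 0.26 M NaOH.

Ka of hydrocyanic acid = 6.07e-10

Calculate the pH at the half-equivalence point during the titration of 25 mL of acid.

At half-equivalence [HA] = [A⁻], so Henderson-Hasselbalch gives pH = pKa = -log(6.07e-10) = 9.22.

pH = pKa = 9.22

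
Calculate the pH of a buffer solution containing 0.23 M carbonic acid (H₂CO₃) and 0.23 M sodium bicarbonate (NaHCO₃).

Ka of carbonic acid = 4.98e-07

pKa = -log(4.98e-07) = 6.30. pH = pKa + log([A⁻]/[HA]) = 6.30 + log(0.23/0.23)

pH = 6.30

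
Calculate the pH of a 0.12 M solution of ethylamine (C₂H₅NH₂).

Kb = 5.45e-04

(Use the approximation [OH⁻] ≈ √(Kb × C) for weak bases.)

[OH⁻] = √(Kb × C) = √(5.45e-04 × 0.12) = 8.0870e-03. pOH = 2.09, pH = 14 - pOH

pH = 11.91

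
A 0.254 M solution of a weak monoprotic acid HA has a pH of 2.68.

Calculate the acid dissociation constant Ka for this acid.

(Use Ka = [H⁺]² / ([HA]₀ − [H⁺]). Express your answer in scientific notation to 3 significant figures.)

[H⁺] = 10^(−pH) = 10^(−2.68) = 2.089e-03 M. For HA ⇌ H⁺ + A⁻, Ka = [H⁺][A⁻]/[HA] = [H⁺]² / ([HA]₀ − [H⁺]) = (2.089e-03)² / (0.254 − 2.089e-03) = 1.73e-05.

K_a = 1.73e-05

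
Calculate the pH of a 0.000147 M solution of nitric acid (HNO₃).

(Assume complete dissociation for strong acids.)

[H⁺] = 0.000147 M for strong acid. pH = -log[H⁺] = -log(0.000147)

pH = 3.83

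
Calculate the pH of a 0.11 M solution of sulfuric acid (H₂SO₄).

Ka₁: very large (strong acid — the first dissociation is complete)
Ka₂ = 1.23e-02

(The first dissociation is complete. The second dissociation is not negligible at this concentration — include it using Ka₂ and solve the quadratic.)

First dissociation is complete: [H⁺]₀ = [HSO₄⁻]₀ = C = 0.11 M. Second dissociation HSO₄⁻ ⇌ H⁺ + SO₄²⁻: let x = [SO₄²⁻]. Ka₂ = (C + x)·x / (C − x) = 1.23e-02 → x² + (C + Ka₂)·x − Ka₂·C = 0 → x² + 0.12230·x − 1.353e-03 = 0. x = (−0.12230 + √(0.12230² + 4 × 1.353e-03)) / 2 = 1.0211e-02 M. [H⁺] = C + x = 0.11 + 1.0211e-02 = 1.2021e-01 M. pH = -log(1.2021e-01) = 0.92.

pH = 0.92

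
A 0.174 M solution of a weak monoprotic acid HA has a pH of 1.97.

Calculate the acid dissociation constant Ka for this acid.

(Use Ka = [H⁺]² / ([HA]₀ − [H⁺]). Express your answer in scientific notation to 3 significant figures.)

[H⁺] = 10^(−pH) = 10^(−1.97) = 1.072e-02 M. For HA ⇌ H⁺ + A⁻, Ka = [H⁺][A⁻]/[HA] = [H⁺]² / ([HA]₀ − [H⁺]) = (1.072e-02)² / (0.174 − 1.072e-02) = 7.03e-04.

K_a = 7.03e-04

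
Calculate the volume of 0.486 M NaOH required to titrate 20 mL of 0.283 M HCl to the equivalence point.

At equivalence: moles acid = moles base. moles HCl = 0.283 × 20/1000 = 0.00566 mol. V_base = moles / 0.486 × 1000 = 11.6 mL.

V_{base} = 11.6 mL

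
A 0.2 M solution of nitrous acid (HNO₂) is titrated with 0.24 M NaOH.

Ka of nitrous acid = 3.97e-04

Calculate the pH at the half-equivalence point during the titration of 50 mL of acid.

At half-equivalence [HA] = [A⁻], so Henderson-Hasselbalch gives pH = pKa = -log(3.97e-04) = 3.40.

pH = pKa = 3.40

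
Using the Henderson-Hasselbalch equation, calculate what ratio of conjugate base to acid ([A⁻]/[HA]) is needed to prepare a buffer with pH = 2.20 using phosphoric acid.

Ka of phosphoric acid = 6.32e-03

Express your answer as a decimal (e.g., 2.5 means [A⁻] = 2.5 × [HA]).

pKa = -log(6.32e-03) = 2.1993. pH = pKa + log([A⁻]/[HA]), so log([A⁻]/[HA]) = pH − pKa = 2.20 − 2.1993 = 0.0007. [A⁻]/[HA] = 10^(0.0007) = 1.00

[A⁻]/[HA] = 1.00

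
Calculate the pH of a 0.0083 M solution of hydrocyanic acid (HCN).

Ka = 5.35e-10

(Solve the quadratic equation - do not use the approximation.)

x² + Ka×x - Ka×C = 0. Using quadratic formula: [H⁺] = 2.1070e-06

pH = 5.68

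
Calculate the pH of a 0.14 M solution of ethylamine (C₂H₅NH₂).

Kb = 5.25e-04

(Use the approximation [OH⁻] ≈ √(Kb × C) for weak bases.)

[OH⁻] = √(Kb × C) = √(5.25e-04 × 0.14) = 8.5732e-03. pOH = 2.07, pH = 14 - pOH

pH = 11.93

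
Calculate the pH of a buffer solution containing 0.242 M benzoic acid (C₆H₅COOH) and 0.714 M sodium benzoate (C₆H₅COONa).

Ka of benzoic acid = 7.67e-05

pKa = -log(7.67e-05) = 4.12. pH = pKa + log([A⁻]/[HA]) = 4.12 + log(0.714/0.242)

pH = 4.59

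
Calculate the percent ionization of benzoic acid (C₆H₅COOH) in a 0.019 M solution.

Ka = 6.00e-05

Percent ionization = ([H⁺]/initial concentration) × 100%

Using Ka equilibrium: x² + Ka×x - Ka×C = 0. Solving: [H⁺] = 1.0381e-03. Percent = (1.0381e-03/0.019) × 100

Percent ionization = 5.46%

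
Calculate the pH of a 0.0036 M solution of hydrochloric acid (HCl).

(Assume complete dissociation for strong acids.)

[H⁺] = 0.0036 M for strong acid. pH = -log[H⁺] = -log(0.0036)

pH = 2.44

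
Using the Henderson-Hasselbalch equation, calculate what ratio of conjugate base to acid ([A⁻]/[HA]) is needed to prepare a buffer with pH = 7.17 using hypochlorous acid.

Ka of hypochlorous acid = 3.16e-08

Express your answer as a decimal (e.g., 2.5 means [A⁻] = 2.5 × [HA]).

pKa = -log(3.16e-08) = 7.5003. pH = pKa + log([A⁻]/[HA]), so log([A⁻]/[HA]) = pH − pKa = 7.17 − 7.5003 = -0.3303. [A⁻]/[HA] = 10^(-0.3303) = 0.467

[A⁻]/[HA] = 0.467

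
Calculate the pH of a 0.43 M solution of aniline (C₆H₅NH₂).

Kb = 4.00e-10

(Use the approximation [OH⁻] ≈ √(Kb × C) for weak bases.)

[OH⁻] = √(Kb × C) = √(4.00e-10 × 0.43) = 1.3115e-05. pOH = 4.88, pH = 14 - pOH

pH = 9.12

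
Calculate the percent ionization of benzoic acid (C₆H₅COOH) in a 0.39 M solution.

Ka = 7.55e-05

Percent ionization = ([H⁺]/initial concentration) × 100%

Using Ka equilibrium: x² + Ka×x - Ka×C = 0. Solving: [H⁺] = 5.3887e-03. Percent = (5.3887e-03/0.39) × 100

Percent ionization = 1.38%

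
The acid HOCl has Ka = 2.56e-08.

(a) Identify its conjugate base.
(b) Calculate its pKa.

(a) The conjugate base is formed by removing one H⁺ from HOCl, giving OCl⁻. (b) pKa = -log(Ka) = -log(2.56e-08) = 7.59.

Conjugate base: OCl⁻; pK_a = 7.59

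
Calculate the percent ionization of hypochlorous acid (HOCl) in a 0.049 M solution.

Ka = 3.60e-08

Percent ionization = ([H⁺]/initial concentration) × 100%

Using Ka equilibrium: x² + Ka×x - Ka×C = 0. Solving: [H⁺] = 4.1982e-05. Percent = (4.1982e-05/0.049) × 100

Percent ionization = 0.0857%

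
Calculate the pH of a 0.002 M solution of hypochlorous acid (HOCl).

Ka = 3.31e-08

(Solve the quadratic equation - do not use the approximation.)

x² + Ka×x - Ka×C = 0. Using quadratic formula: [H⁺] = 8.1198e-06

pH = 5.09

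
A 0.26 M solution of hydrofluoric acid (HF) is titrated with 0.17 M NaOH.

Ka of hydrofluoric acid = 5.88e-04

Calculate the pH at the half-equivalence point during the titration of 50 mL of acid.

At half-equivalence [HA] = [A⁻], so Henderson-Hasselbalch gives pH = pKa = -log(5.88e-04) = 3.23.

pH = pKa = 3.23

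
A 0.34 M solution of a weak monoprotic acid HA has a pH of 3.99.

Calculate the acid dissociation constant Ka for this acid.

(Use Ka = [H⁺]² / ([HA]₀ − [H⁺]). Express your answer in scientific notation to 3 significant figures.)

[H⁺] = 10^(−pH) = 10^(−3.99) = 1.023e-04 M. For HA ⇌ H⁺ + A⁻, Ka = [H⁺][A⁻]/[HA] = [H⁺]² / ([HA]₀ − [H⁺]) = (1.023e-04)² / (0.34 − 1.023e-04) = 3.08e-08.

K_a = 3.08e-08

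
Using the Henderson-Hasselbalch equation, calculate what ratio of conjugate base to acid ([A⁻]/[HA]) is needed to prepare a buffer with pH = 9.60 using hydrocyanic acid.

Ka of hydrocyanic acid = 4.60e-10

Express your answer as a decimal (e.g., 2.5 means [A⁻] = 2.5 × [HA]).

pKa = -log(4.60e-10) = 9.3372. pH = pKa + log([A⁻]/[HA]), so log([A⁻]/[HA]) = pH − pKa = 9.60 − 9.3372 = 0.2628. [A⁻]/[HA] = 10^(0.2628) = 1.83

[A⁻]/[HA] = 1.83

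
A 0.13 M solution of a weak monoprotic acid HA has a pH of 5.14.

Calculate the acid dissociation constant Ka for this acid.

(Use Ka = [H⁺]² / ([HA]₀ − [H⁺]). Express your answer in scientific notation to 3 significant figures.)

[H⁺] = 10^(−pH) = 10^(−5.14) = 7.244e-06 M. For HA ⇌ H⁺ + A⁻, Ka = [H⁺][A⁻]/[HA] = [H⁺]² / ([HA]₀ − [H⁺]) = (7.244e-06)² / (0.13 − 7.244e-06) = 4.04e-10.

K_a = 4.04e-10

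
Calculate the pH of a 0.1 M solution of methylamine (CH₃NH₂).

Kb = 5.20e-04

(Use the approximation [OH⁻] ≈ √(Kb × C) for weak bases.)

[OH⁻] = √(Kb × C) = √(5.20e-04 × 0.1) = 7.2111e-03. pOH = 2.14, pH = 14 - pOH

pH = 11.86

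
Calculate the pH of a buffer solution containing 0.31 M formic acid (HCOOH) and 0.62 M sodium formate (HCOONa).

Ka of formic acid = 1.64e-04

pKa = -log(1.64e-04) = 3.79. pH = pKa + log([A⁻]/[HA]) = 3.79 + log(0.62/0.31)

pH = 4.09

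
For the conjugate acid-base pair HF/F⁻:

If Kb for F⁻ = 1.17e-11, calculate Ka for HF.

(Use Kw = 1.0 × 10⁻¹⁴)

For a conjugate pair Ka × Kb = Kw, so Ka = Kw/Kb = 1.0 × 10⁻¹⁴ / 1.17e-11 = 8.55e-04.

K_a = 8.55e-04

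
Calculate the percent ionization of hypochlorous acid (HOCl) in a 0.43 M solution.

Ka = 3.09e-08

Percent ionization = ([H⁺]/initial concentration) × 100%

Using Ka equilibrium: x² + Ka×x - Ka×C = 0. Solving: [H⁺] = 1.1525e-04. Percent = (1.1525e-04/0.43) × 100

Percent ionization = 0.0268%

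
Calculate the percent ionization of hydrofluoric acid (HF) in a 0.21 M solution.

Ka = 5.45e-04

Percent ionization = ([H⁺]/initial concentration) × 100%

Using Ka equilibrium: x² + Ka×x - Ka×C = 0. Solving: [H⁺] = 1.0429e-02. Percent = (1.0429e-02/0.21) × 100

Percent ionization = 4.97%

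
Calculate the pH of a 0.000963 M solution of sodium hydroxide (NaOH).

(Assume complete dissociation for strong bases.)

[OH⁻] = 0.000963 M for strong base. pOH = -log[OH⁻] = 3.02, pH = 14 - pOH

pH = 10.98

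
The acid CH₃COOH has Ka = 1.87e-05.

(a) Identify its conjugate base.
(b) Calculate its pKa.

(a) The conjugate base is formed by removing one H⁺ from CH₃COOH, giving CH₃COO⁻. (b) pKa = -log(Ka) = -log(1.87e-05) = 4.73.

Conjugate base: CH₃COO⁻; pK_a = 4.73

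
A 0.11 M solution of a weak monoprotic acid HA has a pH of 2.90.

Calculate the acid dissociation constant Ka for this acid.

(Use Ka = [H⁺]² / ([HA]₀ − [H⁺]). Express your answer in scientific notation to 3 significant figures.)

[H⁺] = 10^(−pH) = 10^(−2.90) = 1.259e-03 M. For HA ⇌ H⁺ + A⁻, Ka = [H⁺][A⁻]/[HA] = [H⁺]² / ([HA]₀ − [H⁺]) = (1.259e-03)² / (0.11 − 1.259e-03) = 1.46e-05.

K_a = 1.46e-05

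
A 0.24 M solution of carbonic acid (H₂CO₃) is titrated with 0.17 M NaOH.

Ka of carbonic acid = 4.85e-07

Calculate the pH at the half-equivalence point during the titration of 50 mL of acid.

At half-equivalence [HA] = [A⁻], so Henderson-Hasselbalch gives pH = pKa = -log(4.85e-07) = 6.31.

pH = pKa = 6.31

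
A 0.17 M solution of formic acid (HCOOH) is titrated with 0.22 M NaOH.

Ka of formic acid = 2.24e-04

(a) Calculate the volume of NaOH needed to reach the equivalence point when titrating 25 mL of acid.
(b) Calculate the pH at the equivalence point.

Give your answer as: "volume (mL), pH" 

moles acid = 0.17 × 25/1000 = 0.00425 mol; V_base = moles/0.22 × 1000 = 19.3 mL. At equivalence only the conjugate base is present: [A⁻] = 0.00425/0.044 = 9.5897e-02 M. Kb = Kw/Ka = 4.46e-11; [OH⁻] = √(Kb × [A⁻]) = 2.0691e-06; pOH = 5.68; pH = 14 - pOH = 8.32.

V = 19.3 mL, pH = 8.32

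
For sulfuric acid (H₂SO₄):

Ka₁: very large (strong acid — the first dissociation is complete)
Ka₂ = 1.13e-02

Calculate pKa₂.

pKa₂ = -log(Ka₂) = -log(1.13e-02) = 1.95.

pK_{a2} = 1.95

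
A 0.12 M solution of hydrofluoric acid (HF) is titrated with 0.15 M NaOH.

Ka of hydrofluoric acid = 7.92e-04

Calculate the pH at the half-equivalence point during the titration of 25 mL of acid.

At half-equivalence [HA] = [A⁻], so Henderson-Hasselbalch gives pH = pKa = -log(7.92e-04) = 3.10.

pH = pKa = 3.10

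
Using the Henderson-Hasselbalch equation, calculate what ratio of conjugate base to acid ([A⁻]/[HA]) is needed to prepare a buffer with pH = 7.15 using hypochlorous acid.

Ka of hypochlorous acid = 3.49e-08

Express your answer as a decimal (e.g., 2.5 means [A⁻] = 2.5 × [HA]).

pKa = -log(3.49e-08) = 7.4572. pH = pKa + log([A⁻]/[HA]), so log([A⁻]/[HA]) = pH − pKa = 7.15 − 7.4572 = -0.3072. [A⁻]/[HA] = 10^(-0.3072) = 0.493

[A⁻]/[HA] = 0.493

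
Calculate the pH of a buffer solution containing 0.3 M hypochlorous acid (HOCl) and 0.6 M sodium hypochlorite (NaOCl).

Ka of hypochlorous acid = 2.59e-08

pKa = -log(2.59e-08) = 7.59. pH = pKa + log([A⁻]/[HA]) = 7.59 + log(0.6/0.3)

pH = 7.89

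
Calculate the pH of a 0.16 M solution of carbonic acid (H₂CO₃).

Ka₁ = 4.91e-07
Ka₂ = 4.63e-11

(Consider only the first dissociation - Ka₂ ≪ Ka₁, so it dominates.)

First dissociation dominates. From Ka₁ = [H⁺][HA⁻]/[H₂A], x² + Ka₁·x − Ka₁·C = 0 with C = 0.16 M and Ka₁ = 4.91e-07. Solving: [H⁺] = (−Ka₁ + √(Ka₁² + 4·Ka₁·C)) / 2 = 2.8004e-04 M. pH = -log(2.8004e-04) = 3.55.

pH = 3.55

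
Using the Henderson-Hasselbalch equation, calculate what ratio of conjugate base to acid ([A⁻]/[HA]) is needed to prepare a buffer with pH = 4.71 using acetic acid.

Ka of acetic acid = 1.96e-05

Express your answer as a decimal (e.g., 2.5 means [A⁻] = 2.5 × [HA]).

pKa = -log(1.96e-05) = 4.7077. pH = pKa + log([A⁻]/[HA]), so log([A⁻]/[HA]) = pH − pKa = 4.71 − 4.7077 = 0.0023. [A⁻]/[HA] = 10^(0.0023) = 1.01

[A⁻]/[HA] = 1.01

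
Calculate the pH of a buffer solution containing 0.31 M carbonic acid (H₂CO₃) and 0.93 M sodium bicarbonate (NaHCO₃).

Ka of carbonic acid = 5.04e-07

pKa = -log(5.04e-07) = 6.30. pH = pKa + log([A⁻]/[HA]) = 6.30 + log(0.93/0.31)

pH = 6.77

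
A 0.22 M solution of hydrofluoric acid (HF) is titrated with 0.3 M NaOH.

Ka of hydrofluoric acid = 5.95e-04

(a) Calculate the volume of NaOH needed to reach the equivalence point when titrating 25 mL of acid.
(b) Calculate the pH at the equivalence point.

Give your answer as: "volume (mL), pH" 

moles acid = 0.22 × 25/1000 = 0.0055 mol; V_base = moles/0.3 × 1000 = 18.3 mL. At equivalence only the conjugate base is present: [A⁻] = 0.0055/0.043 = 1.2692e-01 M. Kb = Kw/Ka = 1.68e-11; [OH⁻] = √(Kb × [A⁻]) = 1.4605e-06; pOH = 5.84; pH = 14 - pOH = 8.16.

V = 18.3 mL, pH = 8.16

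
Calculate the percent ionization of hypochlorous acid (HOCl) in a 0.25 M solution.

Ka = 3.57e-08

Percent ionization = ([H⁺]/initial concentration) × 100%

Using Ka equilibrium: x² + Ka×x - Ka×C = 0. Solving: [H⁺] = 9.4454e-05. Percent = (9.4454e-05/0.25) × 100

Percent ionization = 0.0378%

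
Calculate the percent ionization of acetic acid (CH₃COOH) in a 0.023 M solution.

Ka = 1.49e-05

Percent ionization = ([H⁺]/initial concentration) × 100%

Using Ka equilibrium: x² + Ka×x - Ka×C = 0. Solving: [H⁺] = 5.7800e-04. Percent = (5.7800e-04/0.023) × 100

Percent ionization = 2.51%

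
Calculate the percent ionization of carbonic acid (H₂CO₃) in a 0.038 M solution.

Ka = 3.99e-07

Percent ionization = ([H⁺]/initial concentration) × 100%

Using Ka equilibrium: x² + Ka×x - Ka×C = 0. Solving: [H⁺] = 1.2293e-04. Percent = (1.2293e-04/0.038) × 100

Percent ionization = 0.324%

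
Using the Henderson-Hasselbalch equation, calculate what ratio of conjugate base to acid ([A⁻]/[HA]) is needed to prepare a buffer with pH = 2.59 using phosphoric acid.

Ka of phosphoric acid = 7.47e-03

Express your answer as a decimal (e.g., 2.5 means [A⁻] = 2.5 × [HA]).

pKa = -log(7.47e-03) = 2.1267. pH = pKa + log([A⁻]/[HA]), so log([A⁻]/[HA]) = pH − pKa = 2.59 − 2.1267 = 0.4633. [A⁻]/[HA] = 10^(0.4633) = 2.91

[A⁻]/[HA] = 2.91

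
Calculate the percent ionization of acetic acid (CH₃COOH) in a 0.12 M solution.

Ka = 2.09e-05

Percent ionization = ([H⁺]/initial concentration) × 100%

Using Ka equilibrium: x² + Ka×x - Ka×C = 0. Solving: [H⁺] = 1.5733e-03. Percent = (1.5733e-03/0.12) × 100

Percent ionization = 1.31%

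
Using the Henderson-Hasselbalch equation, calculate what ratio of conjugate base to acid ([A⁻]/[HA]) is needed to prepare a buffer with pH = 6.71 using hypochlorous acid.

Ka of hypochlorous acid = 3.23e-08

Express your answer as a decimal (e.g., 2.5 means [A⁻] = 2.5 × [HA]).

pKa = -log(3.23e-08) = 7.4908. pH = pKa + log([A⁻]/[HA]), so log([A⁻]/[HA]) = pH − pKa = 6.71 − 7.4908 = -0.7808. [A⁻]/[HA] = 10^(-0.7808) = 0.166

[A⁻]/[HA] = 0.166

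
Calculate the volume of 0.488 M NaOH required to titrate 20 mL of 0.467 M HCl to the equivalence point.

At equivalence: moles acid = moles base. moles HCl = 0.467 × 20/1000 = 0.00934 mol. V_base = moles / 0.488 × 1000 = 19.1 mL.

V_{base} = 19.1 mL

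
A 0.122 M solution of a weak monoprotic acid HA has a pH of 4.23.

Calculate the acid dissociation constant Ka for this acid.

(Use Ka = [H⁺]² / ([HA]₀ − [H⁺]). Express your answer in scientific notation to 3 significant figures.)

[H⁺] = 10^(−pH) = 10^(−4.23) = 5.888e-05 M. For HA ⇌ H⁺ + A⁻, Ka = [H⁺][A⁻]/[HA] = [H⁺]² / ([HA]₀ − [H⁺]) = (5.888e-05)² / (0.122 − 5.888e-05) = 2.84e-08.

K_a = 2.84e-08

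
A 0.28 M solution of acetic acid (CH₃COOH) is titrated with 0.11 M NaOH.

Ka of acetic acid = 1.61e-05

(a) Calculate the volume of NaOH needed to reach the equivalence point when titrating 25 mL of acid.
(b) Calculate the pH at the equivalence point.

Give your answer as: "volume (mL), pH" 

moles acid = 0.28 × 25/1000 = 0.007 mol; V_base = moles/0.11 × 1000 = 63.6 mL. At equivalence only the conjugate base is present: [A⁻] = 0.007/0.089 = 7.8974e-02 M. Kb = Kw/Ka = 6.21e-10; [OH⁻] = √(Kb × [A⁻]) = 7.0037e-06; pOH = 5.15; pH = 14 - pOH = 8.85.

V = 63.6 mL, pH = 8.85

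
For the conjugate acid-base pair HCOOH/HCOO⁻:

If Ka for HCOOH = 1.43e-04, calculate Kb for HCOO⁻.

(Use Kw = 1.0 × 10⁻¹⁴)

For a conjugate pair Ka × Kb = Kw, so Kb = Kw/Ka = 1.0 × 10⁻¹⁴ / 1.43e-04 = 6.99e-11.

K_b = 6.99e-11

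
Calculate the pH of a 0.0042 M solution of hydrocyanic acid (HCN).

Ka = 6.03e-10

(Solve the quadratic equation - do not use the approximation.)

x² + Ka×x - Ka×C = 0. Using quadratic formula: [H⁺] = 1.5911e-06

pH = 5.80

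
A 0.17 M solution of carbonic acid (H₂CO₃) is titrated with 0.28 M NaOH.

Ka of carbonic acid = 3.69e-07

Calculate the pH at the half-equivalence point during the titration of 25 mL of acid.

At half-equivalence [HA] = [A⁻], so Henderson-Hasselbalch gives pH = pKa = -log(3.69e-07) = 6.43.

pH = pKa = 6.43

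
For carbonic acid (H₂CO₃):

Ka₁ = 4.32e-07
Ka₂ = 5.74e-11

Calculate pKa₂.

pKa₂ = -log(Ka₂) = -log(5.74e-11) = 10.24.

pK_{a2} = 10.24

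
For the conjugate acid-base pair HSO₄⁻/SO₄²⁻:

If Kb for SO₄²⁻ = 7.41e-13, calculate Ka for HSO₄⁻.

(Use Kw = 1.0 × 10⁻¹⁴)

For a conjugate pair Ka × Kb = Kw, so Ka = Kw/Kb = 1.0 × 10⁻¹⁴ / 7.41e-13 = 1.35e-02.

K_a = 1.35e-02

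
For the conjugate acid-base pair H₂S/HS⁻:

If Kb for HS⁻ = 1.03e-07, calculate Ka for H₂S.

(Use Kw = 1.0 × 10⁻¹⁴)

For a conjugate pair Ka × Kb = Kw, so Ka = Kw/Kb = 1.0 × 10⁻¹⁴ / 1.03e-07 = 9.71e-08.

K_a = 9.71e-08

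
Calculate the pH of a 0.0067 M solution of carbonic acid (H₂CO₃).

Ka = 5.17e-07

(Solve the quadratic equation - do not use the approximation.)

x² + Ka×x - Ka×C = 0. Using quadratic formula: [H⁺] = 5.8597e-05

pH = 4.23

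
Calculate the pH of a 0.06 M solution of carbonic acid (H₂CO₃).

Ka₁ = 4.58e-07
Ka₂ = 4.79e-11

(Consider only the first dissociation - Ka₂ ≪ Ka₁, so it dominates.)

First dissociation dominates. From Ka₁ = [H⁺][HA⁻]/[H₂A], x² + Ka₁·x − Ka₁·C = 0 with C = 0.06 M and Ka₁ = 4.58e-07. Solving: [H⁺] = (−Ka₁ + √(Ka₁² + 4·Ka₁·C)) / 2 = 1.6554e-04 M. pH = -log(1.6554e-04) = 3.78.

pH = 3.78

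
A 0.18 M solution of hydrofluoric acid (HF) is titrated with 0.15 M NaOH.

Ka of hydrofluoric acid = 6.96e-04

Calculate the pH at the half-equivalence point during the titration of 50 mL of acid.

At half-equivalence [HA] = [A⁻], so Henderson-Hasselbalch gives pH = pKa = -log(6.96e-04) = 3.16.

pH = pKa = 3.16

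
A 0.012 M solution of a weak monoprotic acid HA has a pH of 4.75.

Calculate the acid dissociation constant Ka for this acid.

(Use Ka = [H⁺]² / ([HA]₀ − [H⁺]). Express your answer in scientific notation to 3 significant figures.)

[H⁺] = 10^(−pH) = 10^(−4.75) = 1.778e-05 M. For HA ⇌ H⁺ + A⁻, Ka = [H⁺][A⁻]/[HA] = [H⁺]² / ([HA]₀ − [H⁺]) = (1.778e-05)² / (0.012 − 1.778e-05) = 2.64e-08.

K_a = 2.64e-08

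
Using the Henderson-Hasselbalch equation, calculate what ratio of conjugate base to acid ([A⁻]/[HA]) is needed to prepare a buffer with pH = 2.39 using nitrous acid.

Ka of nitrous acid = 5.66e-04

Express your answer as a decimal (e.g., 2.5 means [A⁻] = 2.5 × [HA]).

pKa = -log(5.66e-04) = 3.2472. pH = pKa + log([A⁻]/[HA]), so log([A⁻]/[HA]) = pH − pKa = 2.39 − 3.2472 = -0.8572. [A⁻]/[HA] = 10^(-0.8572) = 0.139

[A⁻]/[HA] = 0.139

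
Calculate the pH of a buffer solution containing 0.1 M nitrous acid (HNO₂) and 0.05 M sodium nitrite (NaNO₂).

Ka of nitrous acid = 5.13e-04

pKa = -log(5.13e-04) = 3.29. pH = pKa + log([A⁻]/[HA]) = 3.29 + log(0.05/0.1)

pH = 2.99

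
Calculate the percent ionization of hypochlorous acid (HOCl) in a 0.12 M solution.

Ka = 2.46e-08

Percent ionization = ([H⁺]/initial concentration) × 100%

Using Ka equilibrium: x² + Ka×x - Ka×C = 0. Solving: [H⁺] = 5.4320e-05. Percent = (5.4320e-05/0.12) × 100

Percent ionization = 0.0453%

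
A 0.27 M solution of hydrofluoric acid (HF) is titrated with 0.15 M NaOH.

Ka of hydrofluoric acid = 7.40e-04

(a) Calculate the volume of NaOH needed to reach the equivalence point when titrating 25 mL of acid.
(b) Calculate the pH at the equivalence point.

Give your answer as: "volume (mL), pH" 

moles acid = 0.27 × 25/1000 = 0.00675 mol; V_base = moles/0.15 × 1000 = 45.0 mL. At equivalence only the conjugate base is present: [A⁻] = 0.00675/0.070 = 9.6429e-02 M. Kb = Kw/Ka = 1.35e-11; [OH⁻] = √(Kb × [A⁻]) = 1.1415e-06; pOH = 5.94; pH = 14 - pOH = 8.06.

V = 45.0 mL, pH = 8.06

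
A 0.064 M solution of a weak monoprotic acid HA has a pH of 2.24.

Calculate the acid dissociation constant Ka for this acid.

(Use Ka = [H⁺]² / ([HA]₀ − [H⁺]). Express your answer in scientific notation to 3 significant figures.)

[H⁺] = 10^(−pH) = 10^(−2.24) = 5.754e-03 M. For HA ⇌ H⁺ + A⁻, Ka = [H⁺][A⁻]/[HA] = [H⁺]² / ([HA]₀ − [H⁺]) = (5.754e-03)² / (0.064 − 5.754e-03) = 5.69e-04.

K_a = 5.69e-04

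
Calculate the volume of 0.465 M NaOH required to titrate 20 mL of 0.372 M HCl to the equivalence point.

At equivalence: moles acid = moles base. moles HCl = 0.372 × 20/1000 = 0.00744 mol. V_base = moles / 0.465 × 1000 = 16.0 mL.

V_{base} = 16.0 mL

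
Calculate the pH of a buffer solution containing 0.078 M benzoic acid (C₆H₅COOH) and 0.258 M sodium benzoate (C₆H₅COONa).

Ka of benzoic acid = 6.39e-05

pKa = -log(6.39e-05) = 4.19. pH = pKa + log([A⁻]/[HA]) = 4.19 + log(0.258/0.078)

pH = 4.71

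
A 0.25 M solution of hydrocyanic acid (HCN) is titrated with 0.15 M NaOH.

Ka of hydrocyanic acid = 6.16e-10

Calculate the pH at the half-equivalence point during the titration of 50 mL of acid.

At half-equivalence [HA] = [A⁻], so Henderson-Hasselbalch gives pH = pKa = -log(6.16e-10) = 9.21.

pH = pKa = 9.21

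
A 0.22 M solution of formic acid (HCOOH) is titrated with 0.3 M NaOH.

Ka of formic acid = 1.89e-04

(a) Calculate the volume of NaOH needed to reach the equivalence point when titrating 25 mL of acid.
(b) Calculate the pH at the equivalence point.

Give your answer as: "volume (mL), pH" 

moles acid = 0.22 × 25/1000 = 0.0055 mol; V_base = moles/0.3 × 1000 = 18.3 mL. At equivalence only the conjugate base is present: [A⁻] = 0.0055/0.043 = 1.2692e-01 M. Kb = Kw/Ka = 5.29e-11; [OH⁻] = √(Kb × [A⁻]) = 2.5914e-06; pOH = 5.59; pH = 14 - pOH = 8.41.

V = 18.3 mL, pH = 8.41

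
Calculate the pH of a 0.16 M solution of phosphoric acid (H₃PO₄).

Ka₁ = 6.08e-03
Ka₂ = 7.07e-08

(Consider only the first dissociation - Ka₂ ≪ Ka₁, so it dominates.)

First dissociation dominates. From Ka₁ = [H⁺][HA⁻]/[H₂A], x² + Ka₁·x − Ka₁·C = 0 with C = 0.16 M and Ka₁ = 6.08e-03. Solving: [H⁺] = (−Ka₁ + √(Ka₁² + 4·Ka₁·C)) / 2 = 2.8298e-02 M. pH = -log(2.8298e-02) = 1.55.

pH = 1.55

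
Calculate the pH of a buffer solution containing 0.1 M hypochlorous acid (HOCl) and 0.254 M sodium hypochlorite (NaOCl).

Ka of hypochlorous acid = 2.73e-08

pKa = -log(2.73e-08) = 7.56. pH = pKa + log([A⁻]/[HA]) = 7.56 + log(0.254/0.1)

pH = 7.97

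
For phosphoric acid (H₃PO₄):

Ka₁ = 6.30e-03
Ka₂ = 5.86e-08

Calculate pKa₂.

pKa₂ = -log(Ka₂) = -log(5.86e-08) = 7.23.

pK_{a2} = 7.23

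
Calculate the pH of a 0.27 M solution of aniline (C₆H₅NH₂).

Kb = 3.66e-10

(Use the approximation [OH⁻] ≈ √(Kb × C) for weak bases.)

[OH⁻] = √(Kb × C) = √(3.66e-10 × 0.27) = 9.9408e-06. pOH = 5.00, pH = 14 - pOH

pH = 9.00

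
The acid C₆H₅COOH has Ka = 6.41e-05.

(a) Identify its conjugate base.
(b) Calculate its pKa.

(a) The conjugate base is formed by removing one H⁺ from C₆H₅COOH, giving C₆H₅COO⁻. (b) pKa = -log(Ka) = -log(6.41e-05) = 4.19.

Conjugate base: C₆H₅COO⁻; pK_a = 4.19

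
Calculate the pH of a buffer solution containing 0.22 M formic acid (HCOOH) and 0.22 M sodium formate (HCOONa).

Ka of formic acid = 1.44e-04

pKa = -log(1.44e-04) = 3.84. pH = pKa + log([A⁻]/[HA]) = 3.84 + log(0.22/0.22)

pH = 3.84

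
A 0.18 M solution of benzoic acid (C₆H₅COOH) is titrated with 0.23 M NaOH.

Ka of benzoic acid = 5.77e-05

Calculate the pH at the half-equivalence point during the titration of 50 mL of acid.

At half-equivalence [HA] = [A⁻], so Henderson-Hasselbalch gives pH = pKa = -log(5.77e-05) = 4.24.

pH = pKa = 4.24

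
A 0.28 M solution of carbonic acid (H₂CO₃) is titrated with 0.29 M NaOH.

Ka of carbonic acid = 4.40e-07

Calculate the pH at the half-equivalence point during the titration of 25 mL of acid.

At half-equivalence [HA] = [A⁻], so Henderson-Hasselbalch gives pH = pKa = -log(4.40e-07) = 6.36.

pH = pKa = 6.36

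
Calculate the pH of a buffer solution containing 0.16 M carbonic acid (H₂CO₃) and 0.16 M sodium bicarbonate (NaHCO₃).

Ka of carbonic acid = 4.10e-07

pKa = -log(4.10e-07) = 6.39. pH = pKa + log([A⁻]/[HA]) = 6.39 + log(0.16/0.16)

pH = 6.39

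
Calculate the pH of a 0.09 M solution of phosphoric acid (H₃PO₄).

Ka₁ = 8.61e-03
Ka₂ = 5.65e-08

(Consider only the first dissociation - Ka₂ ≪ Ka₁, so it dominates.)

First dissociation dominates. From Ka₁ = [H⁺][HA⁻]/[H₂A], x² + Ka₁·x − Ka₁·C = 0 with C = 0.09 M and Ka₁ = 8.61e-03. Solving: [H⁺] = (−Ka₁ + √(Ka₁² + 4·Ka₁·C)) / 2 = 2.3863e-02 M. pH = -log(2.3863e-02) = 1.62.

pH = 1.62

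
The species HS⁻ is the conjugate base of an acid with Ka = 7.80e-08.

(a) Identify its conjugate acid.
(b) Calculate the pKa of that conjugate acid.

(a) The conjugate acid is formed by adding one H⁺ to HS⁻, giving H₂S. (b) pKa = -log(Ka) = -log(7.80e-08) = 7.11.

Conjugate acid: H₂S; pK_a = 7.11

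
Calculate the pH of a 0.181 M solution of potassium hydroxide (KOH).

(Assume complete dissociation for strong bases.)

[OH⁻] = 0.181 M for strong base. pOH = -log[OH⁻] = 0.74, pH = 14 - pOH

pH = 13.26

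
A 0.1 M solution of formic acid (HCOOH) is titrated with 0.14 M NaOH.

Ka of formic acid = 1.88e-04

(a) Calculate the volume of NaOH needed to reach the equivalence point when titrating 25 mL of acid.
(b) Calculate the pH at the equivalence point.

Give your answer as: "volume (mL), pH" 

moles acid = 0.1 × 25/1000 = 0.0025 mol; V_base = moles/0.14 × 1000 = 17.9 mL. At equivalence only the conjugate base is present: [A⁻] = 0.0025/0.043 = 5.8333e-02 M. Kb = Kw/Ka = 5.32e-11; [OH⁻] = √(Kb × [A⁻]) = 1.7615e-06; pOH = 5.75; pH = 14 - pOH = 8.25.

V = 17.9 mL, pH = 8.25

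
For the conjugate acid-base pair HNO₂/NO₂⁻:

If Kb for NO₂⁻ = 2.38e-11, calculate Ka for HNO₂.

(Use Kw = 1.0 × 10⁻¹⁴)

For a conjugate pair Ka × Kb = Kw, so Ka = Kw/Kb = 1.0 × 10⁻¹⁴ / 2.38e-11 = 4.20e-04.

K_a = 4.20e-04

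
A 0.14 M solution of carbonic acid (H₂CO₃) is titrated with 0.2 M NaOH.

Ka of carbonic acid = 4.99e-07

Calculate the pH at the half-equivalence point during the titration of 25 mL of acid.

At half-equivalence [HA] = [A⁻], so Henderson-Hasselbalch gives pH = pKa = -log(4.99e-07) = 6.30.

pH = pKa = 6.30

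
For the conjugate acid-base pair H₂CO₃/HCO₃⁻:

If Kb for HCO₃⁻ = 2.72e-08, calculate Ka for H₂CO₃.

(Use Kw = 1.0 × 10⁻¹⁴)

For a conjugate pair Ka × Kb = Kw, so Ka = Kw/Kb = 1.0 × 10⁻¹⁴ / 2.72e-08 = 3.68e-07.

K_a = 3.68e-07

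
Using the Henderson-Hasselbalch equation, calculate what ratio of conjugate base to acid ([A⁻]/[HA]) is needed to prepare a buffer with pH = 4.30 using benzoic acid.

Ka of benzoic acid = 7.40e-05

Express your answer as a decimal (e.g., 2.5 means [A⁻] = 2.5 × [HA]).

pKa = -log(7.40e-05) = 4.1308. pH = pKa + log([A⁻]/[HA]), so log([A⁻]/[HA]) = pH − pKa = 4.30 − 4.1308 = 0.1692. [A⁻]/[HA] = 10^(0.1692) = 1.48

[A⁻]/[HA] = 1.48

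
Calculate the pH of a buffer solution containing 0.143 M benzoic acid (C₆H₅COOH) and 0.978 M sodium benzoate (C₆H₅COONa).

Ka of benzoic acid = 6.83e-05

pKa = -log(6.83e-05) = 4.17. pH = pKa + log([A⁻]/[HA]) = 4.17 + log(0.978/0.143)

pH = 5.00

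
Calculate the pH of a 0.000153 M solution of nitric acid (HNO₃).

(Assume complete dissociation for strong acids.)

[H⁺] = 0.000153 M for strong acid. pH = -log[H⁺] = -log(0.000153)

pH = 3.82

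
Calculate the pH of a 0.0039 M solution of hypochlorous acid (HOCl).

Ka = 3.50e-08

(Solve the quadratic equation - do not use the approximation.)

x² + Ka×x - Ka×C = 0. Using quadratic formula: [H⁺] = 1.1666e-05

pH = 4.93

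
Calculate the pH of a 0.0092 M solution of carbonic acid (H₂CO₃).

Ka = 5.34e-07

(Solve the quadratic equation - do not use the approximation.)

x² + Ka×x - Ka×C = 0. Using quadratic formula: [H⁺] = 6.9825e-05

pH = 4.16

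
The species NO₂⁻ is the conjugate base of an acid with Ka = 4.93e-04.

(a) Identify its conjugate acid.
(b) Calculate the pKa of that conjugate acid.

(a) The conjugate acid is formed by adding one H⁺ to NO₂⁻, giving HNO₂. (b) pKa = -log(Ka) = -log(4.93e-04) = 3.31.

Conjugate acid: HNO₂; pK_a = 3.31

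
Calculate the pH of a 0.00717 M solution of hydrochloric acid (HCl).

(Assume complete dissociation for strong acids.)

[H⁺] = 0.00717 M for strong acid. pH = -log[H⁺] = -log(0.00717)

pH = 2.14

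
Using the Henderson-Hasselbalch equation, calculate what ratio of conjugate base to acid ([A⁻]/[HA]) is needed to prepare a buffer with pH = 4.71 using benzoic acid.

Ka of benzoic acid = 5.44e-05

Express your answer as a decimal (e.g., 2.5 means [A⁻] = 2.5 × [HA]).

pKa = -log(5.44e-05) = 4.2644. pH = pKa + log([A⁻]/[HA]), so log([A⁻]/[HA]) = pH − pKa = 4.71 − 4.2644 = 0.4456. [A⁻]/[HA] = 10^(0.4456) = 2.79

[A⁻]/[HA] = 2.79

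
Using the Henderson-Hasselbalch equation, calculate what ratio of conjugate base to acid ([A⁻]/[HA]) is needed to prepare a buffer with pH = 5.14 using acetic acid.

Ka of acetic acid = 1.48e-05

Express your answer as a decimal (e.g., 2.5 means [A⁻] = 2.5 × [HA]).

pKa = -log(1.48e-05) = 4.8297. pH = pKa + log([A⁻]/[HA]), so log([A⁻]/[HA]) = pH − pKa = 5.14 − 4.8297 = 0.3103. [A⁻]/[HA] = 10^(0.3103) = 2.04

[A⁻]/[HA] = 2.04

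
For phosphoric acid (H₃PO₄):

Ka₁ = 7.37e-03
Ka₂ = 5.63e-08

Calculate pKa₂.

pKa₂ = -log(Ka₂) = -log(5.63e-08) = 7.25.

pK_{a2} = 7.25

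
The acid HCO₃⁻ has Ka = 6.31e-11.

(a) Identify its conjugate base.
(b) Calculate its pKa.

(a) The conjugate base is formed by removing one H⁺ from HCO₃⁻, giving CO₃²⁻. (b) pKa = -log(Ka) = -log(6.31e-11) = 10.20.

Conjugate base: CO₃²⁻; pK_a = 10.20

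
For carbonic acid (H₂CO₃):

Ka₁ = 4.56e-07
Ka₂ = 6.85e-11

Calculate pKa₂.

pKa₂ = -log(Ka₂) = -log(6.85e-11) = 10.16.

pK_{a2} = 10.16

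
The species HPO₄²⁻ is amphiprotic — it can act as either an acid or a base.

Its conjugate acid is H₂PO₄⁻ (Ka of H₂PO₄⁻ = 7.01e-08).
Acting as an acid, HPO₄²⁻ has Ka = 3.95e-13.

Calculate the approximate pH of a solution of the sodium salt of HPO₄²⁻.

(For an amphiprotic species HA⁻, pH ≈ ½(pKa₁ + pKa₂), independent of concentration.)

pKa₁ = -log(7.01e-08) = 7.15; pKa₂ = -log(3.95e-13) = 12.40. For an amphiprotic species, pH ≈ ½(pKa₁ + pKa₂) = ½(7.15 + 12.40) = 9.78.

pH = 9.78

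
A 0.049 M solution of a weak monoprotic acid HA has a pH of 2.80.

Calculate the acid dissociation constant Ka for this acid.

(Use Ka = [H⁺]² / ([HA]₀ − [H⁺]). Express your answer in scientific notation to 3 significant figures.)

[H⁺] = 10^(−pH) = 10^(−2.80) = 1.585e-03 M. For HA ⇌ H⁺ + A⁻, Ka = [H⁺][A⁻]/[HA] = [H⁺]² / ([HA]₀ − [H⁺]) = (1.585e-03)² / (0.049 − 1.585e-03) = 5.30e-05.

K_a = 5.30e-05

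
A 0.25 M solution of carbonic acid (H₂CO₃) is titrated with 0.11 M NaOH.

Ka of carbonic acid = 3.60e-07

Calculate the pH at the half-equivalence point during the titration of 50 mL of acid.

At half-equivalence [HA] = [A⁻], so Henderson-Hasselbalch gives pH = pKa = -log(3.60e-07) = 6.44.

pH = pKa = 6.44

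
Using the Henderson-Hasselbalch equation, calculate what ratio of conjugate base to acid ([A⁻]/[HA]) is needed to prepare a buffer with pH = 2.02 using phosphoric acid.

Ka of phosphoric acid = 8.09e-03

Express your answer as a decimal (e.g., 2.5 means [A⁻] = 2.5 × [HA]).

pKa = -log(8.09e-03) = 2.0921. pH = pKa + log([A⁻]/[HA]), so log([A⁻]/[HA]) = pH − pKa = 2.02 − 2.0921 = -0.0721. [A⁻]/[HA] = 10^(-0.0721) = 0.847

[A⁻]/[HA] = 0.847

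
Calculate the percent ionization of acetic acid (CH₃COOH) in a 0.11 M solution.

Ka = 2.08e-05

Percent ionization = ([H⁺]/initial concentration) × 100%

Using Ka equilibrium: x² + Ka×x - Ka×C = 0. Solving: [H⁺] = 1.5022e-03. Percent = (1.5022e-03/0.11) × 100

Percent ionization = 1.37%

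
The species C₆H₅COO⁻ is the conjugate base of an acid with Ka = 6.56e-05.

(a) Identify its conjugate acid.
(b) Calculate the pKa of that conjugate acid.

(a) The conjugate acid is formed by adding one H⁺ to C₆H₅COO⁻, giving C₆H₅COOH. (b) pKa = -log(Ka) = -log(6.56e-05) = 4.18.

Conjugate acid: C₆H₅COOH; pK_a = 4.18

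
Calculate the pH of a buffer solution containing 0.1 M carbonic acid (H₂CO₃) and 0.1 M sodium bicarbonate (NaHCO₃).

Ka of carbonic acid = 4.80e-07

pKa = -log(4.80e-07) = 6.32. pH = pKa + log([A⁻]/[HA]) = 6.32 + log(0.1/0.1)

pH = 6.32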